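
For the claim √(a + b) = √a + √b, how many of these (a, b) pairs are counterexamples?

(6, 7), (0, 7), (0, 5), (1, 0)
Testing each pair:
(6, 7): LHS = √(13) ≈ 3.606, RHS = √(6) + √(7) ≈ 5.095 → counterexample
(0, 7): LHS = √(7) ≈ 2.646, RHS = √(7) ≈ 2.646 → satisfies claim
(0, 5): LHS = √(5) ≈ 2.236, RHS = √(5) ≈ 2.236 → satisfies claim
(1, 0): LHS = 1, RHS = 1 → satisfies claim

That makes 1 counterexample.

Answer: 1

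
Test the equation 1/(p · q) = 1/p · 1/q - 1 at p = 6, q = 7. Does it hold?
Substituting p = 6, q = 7:

LHS = 1/(6 · 7) = 1/42
RHS = 1/6 · 1/7 - 1 = -41/42

LHS ≠ RHS, so the equation does not hold at this point.

Answer: Fails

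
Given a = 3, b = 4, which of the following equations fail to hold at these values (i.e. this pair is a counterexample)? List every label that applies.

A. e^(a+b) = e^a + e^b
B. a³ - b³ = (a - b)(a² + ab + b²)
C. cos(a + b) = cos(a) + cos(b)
Evaluating each claim at the given values:
A. LHS = e^7 ≈ 1097, RHS = e^3 + e^4 ≈ 74.68 → fails here (LHS ≠ RHS)
B. LHS = -37, RHS = -37 → holds here (LHS = RHS)
C. LHS = cos(7) ≈ 0.7539, RHS = cos(3) + cos(4) ≈ -1.644 → fails here (LHS ≠ RHS)

Answer: A, C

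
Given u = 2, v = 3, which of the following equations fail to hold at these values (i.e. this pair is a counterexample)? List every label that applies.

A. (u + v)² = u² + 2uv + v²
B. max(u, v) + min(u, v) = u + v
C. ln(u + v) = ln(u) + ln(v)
C

Evaluating each claim at the given values:
A. LHS = 25, RHS = 25 → holds here (LHS = RHS)
B. LHS = 5, RHS = 5 → holds here (LHS = RHS)
C. LHS = ln(5) ≈ 1.609, RHS = ln(2) + ln(3) ≈ 1.792 → fails here (LHS ≠ RHS)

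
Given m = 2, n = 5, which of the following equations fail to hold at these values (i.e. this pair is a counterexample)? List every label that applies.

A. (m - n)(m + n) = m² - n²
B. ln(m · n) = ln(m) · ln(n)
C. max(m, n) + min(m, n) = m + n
B

Evaluating each claim at the given values:
A. LHS = -21, RHS = -21 → holds here (LHS = RHS)
B. LHS = ln(10) ≈ 2.303, RHS = ln(2)·ln(5) ≈ 1.116 → fails here (LHS ≠ RHS)
C. LHS = 7, RHS = 7 → holds here (LHS = RHS)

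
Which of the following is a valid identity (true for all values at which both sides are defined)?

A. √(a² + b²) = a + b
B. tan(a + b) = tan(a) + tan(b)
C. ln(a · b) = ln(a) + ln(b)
A: fails at (1, 1) — LHS = √(2) ≈ 1.414, RHS = 2.
B: fails at (1, 2) — LHS = tan(3) ≈ -0.1425, RHS = tan(2) + tan(1) ≈ -0.6276.
C: holds — e.g. at (2, 5), both sides equal ln(10) ≈ 2.303.

Answer: C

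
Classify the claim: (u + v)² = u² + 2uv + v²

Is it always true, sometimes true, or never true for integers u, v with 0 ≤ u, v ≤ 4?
The identity holds for every pair in the range. For instance at (u, v) = (4, 0): both sides equal 16.

Answer: Always true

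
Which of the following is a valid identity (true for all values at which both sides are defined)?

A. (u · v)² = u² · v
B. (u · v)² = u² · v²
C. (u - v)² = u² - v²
A: fails at (3, 5) — LHS = 225, RHS = 45.
B: holds — e.g. at (3, 7), both sides equal 441.
C: fails at (6, 7) — LHS = 1, RHS = -13.

Answer: B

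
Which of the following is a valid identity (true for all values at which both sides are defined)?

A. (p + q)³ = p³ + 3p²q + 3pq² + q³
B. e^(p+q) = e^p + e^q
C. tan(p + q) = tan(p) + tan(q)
A: holds — e.g. at (0, 1), both sides equal 1.
B: fails at (1, 1) — LHS = e^2 ≈ 7.389, RHS = 2·e ≈ 5.437.
C: fails at (5, 5) — LHS = tan(10) ≈ 0.6484, RHS = 2·tan(5) ≈ -6.761.

Answer: A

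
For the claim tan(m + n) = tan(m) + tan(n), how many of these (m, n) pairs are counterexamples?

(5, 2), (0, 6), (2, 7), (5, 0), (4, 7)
3

Testing each pair:
(5, 2): LHS = tan(7) ≈ 0.8714, RHS = tan(5) + tan(2) ≈ -5.566 → counterexample
(0, 6): LHS = tan(6) ≈ -0.291, RHS = tan(6) ≈ -0.291 → satisfies claim
(2, 7): LHS = tan(9) ≈ -0.4523, RHS = tan(2) + tan(7) ≈ -1.314 → counterexample
(5, 0): LHS = tan(5) ≈ -3.381, RHS = tan(5) ≈ -3.381 → satisfies claim
(4, 7): LHS = tan(11) ≈ -226, RHS = tan(7) + tan(4) ≈ 2.029 → counterexample

That makes 3 counterexamples.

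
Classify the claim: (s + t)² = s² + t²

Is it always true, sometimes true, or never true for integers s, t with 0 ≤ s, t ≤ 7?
Sometimes true

It holds at (s, t) = (7, 0) (both sides equal 49), but fails at (s, t) = (7, 5) (LHS = 144, RHS = 74).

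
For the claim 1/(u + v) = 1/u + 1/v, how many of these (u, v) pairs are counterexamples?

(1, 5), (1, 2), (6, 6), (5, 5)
Testing each pair:
(1, 5): LHS = 1/6, RHS = 6/5 → counterexample
(1, 2): LHS = 1/3, RHS = 3/2 → counterexample
(6, 6): LHS = 1/12, RHS = 1/3 → counterexample
(5, 5): LHS = 1/10, RHS = 2/5 → counterexample

That makes 4 counterexamples.

Answer: 4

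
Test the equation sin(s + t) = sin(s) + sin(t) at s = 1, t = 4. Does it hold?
Substituting s = 1, t = 4:

LHS = sin(1 + 4) = sin(5) ≈ -0.9589
RHS = sin(1) + sin(4) ≈ 0.08467

LHS ≠ RHS, so the equation does not hold at this point.

Answer: Fails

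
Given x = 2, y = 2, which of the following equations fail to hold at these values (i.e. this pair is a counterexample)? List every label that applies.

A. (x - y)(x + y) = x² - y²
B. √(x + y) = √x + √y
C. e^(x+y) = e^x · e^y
Evaluating each claim at the given values:
A. LHS = 0, RHS = 0 → holds here (LHS = RHS)
B. LHS = 2, RHS = 2·√(2) ≈ 2.828 → fails here (LHS ≠ RHS)
C. LHS = e^4 ≈ 54.6, RHS = e^4 ≈ 54.6 → holds here (LHS = RHS)

Answer: B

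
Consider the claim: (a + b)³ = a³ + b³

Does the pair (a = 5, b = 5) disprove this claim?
Yes

Substituting a = 5, b = 5:
LHS = (5 + 5)³ = 1000
RHS = 5³ + 5³ = 250

Since LHS ≠ RHS, this pair disproves the claim.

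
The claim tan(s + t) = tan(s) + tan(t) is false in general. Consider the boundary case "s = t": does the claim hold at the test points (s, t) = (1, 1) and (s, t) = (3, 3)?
No, fails at both test points

At (1, 1): LHS = tan(2) ≈ -2.185 ≠ RHS = 2·tan(1) ≈ 3.115
At (3, 3): LHS = tan(6) ≈ -0.291 ≠ RHS = 2·tan(3) ≈ -0.2851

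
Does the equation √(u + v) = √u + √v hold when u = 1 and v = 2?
Fails

Substituting u = 1, v = 2:

LHS = √(1 + 2) = √(3) ≈ 1.732
RHS = √1 + √2 = 1 + √(2) ≈ 2.414

LHS ≠ RHS, so the equation does not hold at this point.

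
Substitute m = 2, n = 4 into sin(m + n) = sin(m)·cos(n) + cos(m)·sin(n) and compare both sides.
LHS = sin(2 + 4) = sin(6) ≈ -0.2794
RHS = sin(2)·cos(4) + cos(2)·sin(4) = sin(2)·cos(4) + sin(4)·cos(2) ≈ -0.2794

LHS = RHS: the two sides agree.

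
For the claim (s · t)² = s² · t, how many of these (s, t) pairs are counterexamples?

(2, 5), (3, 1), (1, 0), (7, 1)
1

Testing each pair:
(2, 5): LHS = 100, RHS = 20 → counterexample
(3, 1): LHS = 9, RHS = 9 → satisfies claim
(1, 0): LHS = 0, RHS = 0 → satisfies claim
(7, 1): LHS = 49, RHS = 49 → satisfies claim

That makes 1 counterexample.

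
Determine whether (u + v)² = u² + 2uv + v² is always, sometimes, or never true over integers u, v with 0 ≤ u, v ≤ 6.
The identity holds for every pair in the range. For instance at (u, v) = (5, 3): both sides equal 64.

Answer: Always true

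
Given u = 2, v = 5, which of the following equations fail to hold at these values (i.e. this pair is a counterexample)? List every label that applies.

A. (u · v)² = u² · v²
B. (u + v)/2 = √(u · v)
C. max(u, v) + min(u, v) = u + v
Evaluating each claim at the given values:
A. LHS = 100, RHS = 100 → holds here (LHS = RHS)
B. LHS = 7/2, RHS = √(10) ≈ 3.162 → fails here (LHS ≠ RHS)
C. LHS = 7, RHS = 7 → holds here (LHS = RHS)

Answer: B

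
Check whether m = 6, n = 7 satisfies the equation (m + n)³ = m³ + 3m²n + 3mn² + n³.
Holds

Substituting m = 6, n = 7:

LHS = (6 + 7)³ = 2197
RHS = 6³ + 3·6²·7 + 3·6·7² + 7³ = 2197

LHS = RHS, so the equation holds at this point.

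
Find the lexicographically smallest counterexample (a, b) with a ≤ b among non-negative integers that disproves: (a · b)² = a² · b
(a, b) = (1, 2)

At (0, 3): both sides equal 0, so it holds there.

Substituting (1, 2) into the claim:
LHS = (1 · 2)² = 4
RHS = 1² · 2 = 2

Since LHS ≠ RHS, this pair disproves the claim, and no lexicographically smaller pair (a ≤ b, non-negative integers) does.

For instance (3, 7) is also a counterexample (LHS = 441, RHS = 63), but it's lexicographically larger.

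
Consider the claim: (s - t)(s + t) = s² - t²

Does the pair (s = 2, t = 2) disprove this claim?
Substituting s = 2, t = 2:
LHS = (2 - 2)(2 + 2) = 0
RHS = 2² - 2² = 0

The sides agree, so this pair does not disprove the claim.

Answer: No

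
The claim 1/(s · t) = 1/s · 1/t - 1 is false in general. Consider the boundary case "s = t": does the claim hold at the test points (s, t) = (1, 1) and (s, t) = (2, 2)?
No, fails at both test points

At (1, 1): LHS = 1 ≠ RHS = 0
At (2, 2): LHS = 1/4 ≠ RHS = -3/4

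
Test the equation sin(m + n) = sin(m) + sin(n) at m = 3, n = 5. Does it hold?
Substituting m = 3, n = 5:

LHS = sin(3 + 5) = sin(8) ≈ 0.9894
RHS = sin(3) + sin(5) ≈ -0.8178

LHS ≠ RHS, so the equation does not hold at this point.

Answer: Fails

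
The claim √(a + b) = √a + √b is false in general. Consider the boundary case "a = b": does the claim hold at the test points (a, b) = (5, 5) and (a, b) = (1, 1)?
No, fails at both test points

At (5, 5): LHS = √(10) ≈ 3.162 ≠ RHS = 2·√(5) ≈ 4.472
At (1, 1): LHS = √(2) ≈ 1.414 ≠ RHS = 2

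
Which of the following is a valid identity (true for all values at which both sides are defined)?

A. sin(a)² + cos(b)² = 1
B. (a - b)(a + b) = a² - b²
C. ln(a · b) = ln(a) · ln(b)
B

A: fails at (1, 5) — LHS = cos(5)² + sin(1)² ≈ 0.7885, RHS = 1.
B: holds — e.g. at (3, 7), both sides equal -40.
C: fails at (1, 4) — LHS = ln(4) ≈ 1.386, RHS = 0.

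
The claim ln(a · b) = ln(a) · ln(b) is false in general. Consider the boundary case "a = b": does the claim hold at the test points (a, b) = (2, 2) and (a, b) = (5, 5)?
At (2, 2): LHS = ln(4) ≈ 1.386 ≠ RHS = ln(2)² ≈ 0.4805
At (5, 5): LHS = ln(25) ≈ 3.219 ≠ RHS = ln(5)² ≈ 2.59

Answer: No, fails at both test points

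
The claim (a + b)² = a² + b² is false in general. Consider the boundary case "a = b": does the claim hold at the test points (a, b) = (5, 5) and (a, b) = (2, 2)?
No, fails at both test points

At (5, 5): LHS = 100 ≠ RHS = 50
At (2, 2): LHS = 16 ≠ RHS = 8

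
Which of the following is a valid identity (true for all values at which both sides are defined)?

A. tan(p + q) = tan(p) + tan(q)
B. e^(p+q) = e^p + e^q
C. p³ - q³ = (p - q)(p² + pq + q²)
A: fails at (2, 2) — LHS = tan(4) ≈ 1.158, RHS = 2·tan(2) ≈ -4.37.
B: fails at (2, 7) — LHS = e^9 ≈ 8103, RHS = e^2 + e^7 ≈ 1104.
C: holds — e.g. at (4, 5), both sides equal -61.

Answer: C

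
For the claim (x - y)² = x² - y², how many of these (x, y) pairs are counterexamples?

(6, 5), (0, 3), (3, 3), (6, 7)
Testing each pair:
(6, 5): LHS = 1, RHS = 11 → counterexample
(0, 3): LHS = 9, RHS = -9 → counterexample
(3, 3): LHS = 0, RHS = 0 → satisfies claim
(6, 7): LHS = 1, RHS = -13 → counterexample

That makes 3 counterexamples.

Answer: 3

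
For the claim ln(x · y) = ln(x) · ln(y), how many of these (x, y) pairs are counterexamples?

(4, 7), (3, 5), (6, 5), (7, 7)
Testing each pair:
(4, 7): LHS = ln(28) ≈ 3.332, RHS = ln(4)·ln(7) ≈ 2.698 → counterexample
(3, 5): LHS = ln(15) ≈ 2.708, RHS = ln(3)·ln(5) ≈ 1.768 → counterexample
(6, 5): LHS = ln(30) ≈ 3.401, RHS = ln(5)·ln(6) ≈ 2.884 → counterexample
(7, 7): LHS = ln(49) ≈ 3.892, RHS = ln(7)² ≈ 3.787 → counterexample

That makes 4 counterexamples.

Answer: 4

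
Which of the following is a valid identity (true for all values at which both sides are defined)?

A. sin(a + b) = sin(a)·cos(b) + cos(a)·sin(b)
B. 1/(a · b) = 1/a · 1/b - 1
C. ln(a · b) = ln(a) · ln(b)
A

A: holds — e.g. at (1, 4), both sides equal sin(5) ≈ -0.9589.
B: fails at (5, 5) — LHS = 1/25, RHS = -24/25.
C: fails at (4, 5) — LHS = ln(20) ≈ 2.996, RHS = ln(4)·ln(5) ≈ 2.231.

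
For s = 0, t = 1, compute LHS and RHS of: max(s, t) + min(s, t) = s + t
LHS = max(0, 1) + min(0, 1) = 1
RHS = 0 + 1 = 1

LHS = RHS: the two sides agree.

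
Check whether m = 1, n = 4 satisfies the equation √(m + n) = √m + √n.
Substituting m = 1, n = 4:

LHS = √(1 + 4) = √(5) ≈ 2.236
RHS = √1 + √4 = 3

LHS ≠ RHS, so the equation does not hold at this point.

Answer: Fails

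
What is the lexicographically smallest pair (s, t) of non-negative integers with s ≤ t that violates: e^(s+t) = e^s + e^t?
Substituting (0, 0) into the claim:
LHS = e^(0+0) = 1
RHS = e^0 + e^0 = 2

Since LHS ≠ RHS, this pair disproves the claim, and no lexicographically smaller pair (s ≤ t, non-negative integers) does.

For instance (4, 6) is also a counterexample (LHS = e^10 ≈ 22026.5, RHS = e^4 + e^6 ≈ 458), but it's lexicographically larger.

Answer: (s, t) = (0, 0)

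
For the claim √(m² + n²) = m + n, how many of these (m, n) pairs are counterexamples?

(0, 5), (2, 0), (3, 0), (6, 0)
Testing each pair:
(0, 5): LHS = 5, RHS = 5 → satisfies claim
(2, 0): LHS = 2, RHS = 2 → satisfies claim
(3, 0): LHS = 3, RHS = 3 → satisfies claim
(6, 0): LHS = 6, RHS = 6 → satisfies claim

That makes 0 counterexamples.

Answer: 0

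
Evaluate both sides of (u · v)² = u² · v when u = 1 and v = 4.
LHS = (1 · 4)² = 16
RHS = 1² · 4 = 4

LHS ≠ RHS, so the equation does not hold here.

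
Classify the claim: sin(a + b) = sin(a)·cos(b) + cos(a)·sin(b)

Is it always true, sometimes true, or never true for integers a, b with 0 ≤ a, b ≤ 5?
The identity holds for every pair in the range. For instance at (a, b) = (1, 5): both sides equal sin(6) ≈ -0.2794.

Answer: Always true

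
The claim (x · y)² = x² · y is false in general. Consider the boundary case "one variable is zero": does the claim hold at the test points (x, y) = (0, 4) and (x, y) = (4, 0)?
At (0, 4): LHS = 0, RHS = 0 → equal
At (4, 0): LHS = 0, RHS = 0 → equal

So the claim does hold at both of these boundary points, even though it is not an identity.

Answer: Yes, holds at both test points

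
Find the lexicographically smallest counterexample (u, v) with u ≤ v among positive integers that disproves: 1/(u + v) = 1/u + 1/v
Substituting (1, 1) into the claim:
LHS = 1/(1 + 1) = 1/2
RHS = 1/1 + 1/1 = 2

Since LHS ≠ RHS, this pair disproves the claim, and no lexicographically smaller pair (u ≤ v, positive integers) does.

For instance (2, 8) is also a counterexample (LHS = 1/10, RHS = 5/8), but it's lexicographically larger.

Answer: (u, v) = (1, 1)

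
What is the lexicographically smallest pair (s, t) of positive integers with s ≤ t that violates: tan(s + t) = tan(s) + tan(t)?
Substituting (1, 1) into the claim:
LHS = tan(1 + 1) = tan(2) ≈ -2.185
RHS = tan(1) + tan(1) = 2·tan(1) ≈ 3.115

Since LHS ≠ RHS, this pair disproves the claim, and no lexicographically smaller pair (s ≤ t, positive integers) does.

For instance (2, 8) is also a counterexample (LHS = tan(10) ≈ 0.6484, RHS = tan(8) + tan(2) ≈ -8.985), but it's lexicographically larger.

Answer: (s, t) = (1, 1)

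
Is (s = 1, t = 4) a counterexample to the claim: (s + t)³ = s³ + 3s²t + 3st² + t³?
No

Substituting s = 1, t = 4:
LHS = (1 + 4)³ = 125
RHS = 1³ + 3·1²·4 + 3·1·4² + 4³ = 125

The sides agree, so this pair does not disprove the claim.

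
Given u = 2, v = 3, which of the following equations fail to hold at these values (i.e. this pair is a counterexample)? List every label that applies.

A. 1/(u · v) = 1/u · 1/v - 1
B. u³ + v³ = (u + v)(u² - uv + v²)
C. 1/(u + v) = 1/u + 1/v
Evaluating each claim at the given values:
A. LHS = 1/6, RHS = -5/6 → fails here (LHS ≠ RHS)
B. LHS = 35, RHS = 35 → holds here (LHS = RHS)
C. LHS = 1/5, RHS = 5/6 → fails here (LHS ≠ RHS)

Answer: A, C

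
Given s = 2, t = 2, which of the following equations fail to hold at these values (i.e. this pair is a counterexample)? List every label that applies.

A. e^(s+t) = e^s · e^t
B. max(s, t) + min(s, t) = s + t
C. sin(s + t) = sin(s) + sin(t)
C

Evaluating each claim at the given values:
A. LHS = e^4 ≈ 54.6, RHS = e^4 ≈ 54.6 → holds here (LHS = RHS)
B. LHS = 4, RHS = 4 → holds here (LHS = RHS)
C. LHS = sin(4) ≈ -0.7568, RHS = 2·sin(2) ≈ 1.819 → fails here (LHS ≠ RHS)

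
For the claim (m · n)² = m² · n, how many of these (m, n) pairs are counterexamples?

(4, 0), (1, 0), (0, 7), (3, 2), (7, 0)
Testing each pair:
(4, 0): LHS = 0, RHS = 0 → satisfies claim
(1, 0): LHS = 0, RHS = 0 → satisfies claim
(0, 7): LHS = 0, RHS = 0 → satisfies claim
(3, 2): LHS = 36, RHS = 18 → counterexample
(7, 0): LHS = 0, RHS = 0 → satisfies claim

That makes 1 counterexample.

Answer: 1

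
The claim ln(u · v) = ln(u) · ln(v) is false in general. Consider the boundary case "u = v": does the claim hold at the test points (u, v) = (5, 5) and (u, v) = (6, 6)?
No, fails at both test points

At (5, 5): LHS = ln(25) ≈ 3.219 ≠ RHS = ln(5)² ≈ 2.59
At (6, 6): LHS = ln(36) ≈ 3.584 ≠ RHS = ln(6)² ≈ 3.21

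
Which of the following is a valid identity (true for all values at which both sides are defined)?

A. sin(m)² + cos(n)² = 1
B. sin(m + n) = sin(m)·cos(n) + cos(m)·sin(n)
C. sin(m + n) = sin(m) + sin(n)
A: fails at (1, 5) — LHS = cos(5)² + sin(1)² ≈ 0.7885, RHS = 1.
B: holds — e.g. at (1, 3), both sides equal sin(4) ≈ -0.7568.
C: fails at (1, 1) — LHS = sin(2) ≈ 0.9093, RHS = 2·sin(1) ≈ 1.683.

Answer: B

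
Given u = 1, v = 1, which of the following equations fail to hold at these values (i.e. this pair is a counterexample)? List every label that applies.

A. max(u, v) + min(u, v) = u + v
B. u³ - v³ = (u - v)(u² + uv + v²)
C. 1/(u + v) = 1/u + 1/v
Evaluating each claim at the given values:
A. LHS = 2, RHS = 2 → holds here (LHS = RHS)
B. LHS = 0, RHS = 0 → holds here (LHS = RHS)
C. LHS = 1/2, RHS = 2 → fails here (LHS ≠ RHS)

Answer: C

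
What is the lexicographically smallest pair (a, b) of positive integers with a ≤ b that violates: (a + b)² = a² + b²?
(a, b) = (1, 1)

Substituting (1, 1) into the claim:
LHS = (1 + 1)² = 4
RHS = 1² + 1² = 2

Since LHS ≠ RHS, this pair disproves the claim, and no lexicographically smaller pair (a ≤ b, positive integers) does.

For instance (1, 7) is also a counterexample (LHS = 64, RHS = 50), but it's lexicographically larger.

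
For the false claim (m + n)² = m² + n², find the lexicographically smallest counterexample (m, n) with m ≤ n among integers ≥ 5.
Substituting (5, 5) into the claim:
LHS = (5 + 5)² = 100
RHS = 5² + 5² = 50

Since LHS ≠ RHS, this pair disproves the claim, and no lexicographically smaller pair (m ≤ n, integers ≥ 5) does.

For instance (6, 12) is also a counterexample (LHS = 324, RHS = 180), but it's lexicographically larger.

Answer: (m, n) = (5, 5)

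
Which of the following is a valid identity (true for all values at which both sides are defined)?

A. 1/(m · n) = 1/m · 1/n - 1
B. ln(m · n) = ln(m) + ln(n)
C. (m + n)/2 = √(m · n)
A: fails at (5, 8) — LHS = 1/40, RHS = -39/40.
B: holds — e.g. at (3, 4), both sides equal ln(12) ≈ 2.485.
C: fails at (4, 5) — LHS = 9/2, RHS = 2·√(5) ≈ 4.472.

Answer: B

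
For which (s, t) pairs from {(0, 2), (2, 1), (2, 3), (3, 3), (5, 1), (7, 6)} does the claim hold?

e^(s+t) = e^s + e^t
Testing each pair:
(0, 2): LHS = e^2 ≈ 7.389, RHS = 1 + e^2 ≈ 8.389 → fails
(2, 1): LHS = e^3 ≈ 20.09, RHS = e + e^2 ≈ 10.11 → fails
(2, 3): LHS = e^5 ≈ 148.4, RHS = e^2 + e^3 ≈ 27.47 → fails
(3, 3): LHS = e^6 ≈ 403.4, RHS = 2·e^3 ≈ 40.17 → fails
(5, 1): LHS = e^6 ≈ 403.4, RHS = e + e^5 ≈ 151.1 → fails
(7, 6): LHS = e^13 ≈ 442413.4, RHS = e^6 + e^7 ≈ 1500 → fails

No pair satisfies the claim.

Answer: None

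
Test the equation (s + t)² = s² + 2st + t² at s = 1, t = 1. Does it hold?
Holds

Substituting s = 1, t = 1:

LHS = (1 + 1)² = 4
RHS = 1² + 2·1·1 + 1² = 4

LHS = RHS, so the equation holds at this point.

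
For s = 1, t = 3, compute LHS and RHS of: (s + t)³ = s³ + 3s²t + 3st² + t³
LHS = (1 + 3)³ = 64
RHS = 1³ + 3·1²·3 + 3·1·3² + 3³ = 64

LHS = RHS: the two sides agree.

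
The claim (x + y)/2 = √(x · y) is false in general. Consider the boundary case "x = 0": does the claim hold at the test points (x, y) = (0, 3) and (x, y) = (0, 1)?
At (0, 3): LHS = 3/2 ≠ RHS = 0
At (0, 1): LHS = 1/2 ≠ RHS = 0

Answer: No, fails at both test points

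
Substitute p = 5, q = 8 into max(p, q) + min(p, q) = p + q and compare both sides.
LHS = max(5, 8) + min(5, 8) = 13
RHS = 5 + 8 = 13

LHS = RHS: the two sides agree.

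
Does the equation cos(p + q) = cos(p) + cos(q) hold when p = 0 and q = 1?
Substituting p = 0, q = 1:

LHS = cos(0 + 1) = cos(1) ≈ 0.5403
RHS = cos(0) + cos(1) = cos(1) + 1 ≈ 1.54

LHS ≠ RHS, so the equation does not hold at this point.

Answer: Fails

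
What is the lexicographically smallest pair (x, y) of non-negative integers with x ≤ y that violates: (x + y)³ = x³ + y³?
At (0, 2): both sides equal 8, so it holds there.
At (0, 4): both sides equal 64, so it holds there.

Substituting (1, 1) into the claim:
LHS = (1 + 1)³ = 8
RHS = 1³ + 1³ = 2

Since LHS ≠ RHS, this pair disproves the claim, and no lexicographically smaller pair (x ≤ y, non-negative integers) does.

For instance (4, 7) is also a counterexample (LHS = 1331, RHS = 407), but it's lexicographically larger.

Answer: (x, y) = (1, 1)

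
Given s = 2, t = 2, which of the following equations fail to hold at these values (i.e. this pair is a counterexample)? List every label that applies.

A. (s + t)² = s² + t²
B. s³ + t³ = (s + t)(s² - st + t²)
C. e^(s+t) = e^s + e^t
Evaluating each claim at the given values:
A. LHS = 16, RHS = 8 → fails here (LHS ≠ RHS)
B. LHS = 16, RHS = 16 → holds here (LHS = RHS)
C. LHS = e^4 ≈ 54.6, RHS = 2·e^2 ≈ 14.78 → fails here (LHS ≠ RHS)

Answer: A, C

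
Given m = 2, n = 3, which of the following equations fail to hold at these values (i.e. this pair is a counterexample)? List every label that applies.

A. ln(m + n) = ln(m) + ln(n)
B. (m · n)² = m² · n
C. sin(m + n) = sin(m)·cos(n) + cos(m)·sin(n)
Evaluating each claim at the given values:
A. LHS = ln(5) ≈ 1.609, RHS = ln(2) + ln(3) ≈ 1.792 → fails here (LHS ≠ RHS)
B. LHS = 36, RHS = 12 → fails here (LHS ≠ RHS)
C. LHS = sin(5) ≈ -0.9589, RHS = sin(2)·cos(3) + sin(3)·cos(2) ≈ -0.9589 → holds here (LHS = RHS)

Answer: A, B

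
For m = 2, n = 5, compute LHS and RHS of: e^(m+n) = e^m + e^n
LHS = e^(2+5) = e^7 ≈ 1097
RHS = e^2 + e^5 ≈ 155.8

LHS ≠ RHS (they differ by about 940.8), so the equation does not hold here.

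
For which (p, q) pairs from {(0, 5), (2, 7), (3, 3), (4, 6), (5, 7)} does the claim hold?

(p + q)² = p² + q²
Testing each pair:
(0, 5): LHS = 25, RHS = 25 → holds
(2, 7): LHS = 81, RHS = 53 → fails
(3, 3): LHS = 36, RHS = 18 → fails
(4, 6): LHS = 100, RHS = 52 → fails
(5, 7): LHS = 144, RHS = 74 → fails

1 of 5 pairs satisfies the claim.

Answer: (0, 5)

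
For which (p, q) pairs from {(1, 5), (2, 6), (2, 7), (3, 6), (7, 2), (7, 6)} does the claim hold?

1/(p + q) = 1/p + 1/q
Testing each pair:
(1, 5): LHS = 1/6, RHS = 6/5 → fails
(2, 6): LHS = 1/8, RHS = 2/3 → fails
(2, 7): LHS = 1/9, RHS = 9/14 → fails
(3, 6): LHS = 1/9, RHS = 1/2 → fails
(7, 2): LHS = 1/9, RHS = 9/14 → fails
(7, 6): LHS = 1/13, RHS = 13/42 → fails

No pair satisfies the claim.

Answer: None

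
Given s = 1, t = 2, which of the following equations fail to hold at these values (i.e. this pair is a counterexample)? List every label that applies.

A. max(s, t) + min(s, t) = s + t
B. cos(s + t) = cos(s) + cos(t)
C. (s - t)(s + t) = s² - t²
B

Evaluating each claim at the given values:
A. LHS = 3, RHS = 3 → holds here (LHS = RHS)
B. LHS = cos(3) ≈ -0.99, RHS = cos(2) + cos(1) ≈ 0.1242 → fails here (LHS ≠ RHS)
C. LHS = -3, RHS = -3 → holds here (LHS = RHS)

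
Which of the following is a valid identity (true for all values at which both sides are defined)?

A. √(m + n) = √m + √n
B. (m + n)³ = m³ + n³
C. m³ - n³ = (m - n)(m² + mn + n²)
C

A: fails at (2, 7) — LHS = 3, RHS = √(2) + √(7) ≈ 4.06.
B: fails at (1, 5) — LHS = 216, RHS = 126.
C: holds — e.g. at (3, 3), both sides equal 0.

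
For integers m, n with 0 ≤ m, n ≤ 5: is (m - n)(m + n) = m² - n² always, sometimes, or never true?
The identity holds for every pair in the range. For instance at (m, n) = (3, 1): both sides equal 8.

Answer: Always true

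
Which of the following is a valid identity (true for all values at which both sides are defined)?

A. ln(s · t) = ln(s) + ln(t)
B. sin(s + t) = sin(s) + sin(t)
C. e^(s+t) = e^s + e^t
A

A: holds — e.g. at (1, 5), both sides equal ln(5) ≈ 1.609.
B: fails at (4, 4) — LHS = sin(8) ≈ 0.9894, RHS = 2·sin(4) ≈ -1.514.
C: fails at (0, 1) — LHS = e ≈ 2.718, RHS = 1 + e ≈ 3.718.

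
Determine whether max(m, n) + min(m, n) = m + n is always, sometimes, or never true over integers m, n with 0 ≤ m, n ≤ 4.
Always true

The identity holds for every pair in the range. For instance at (m, n) = (0, 4): both sides equal 4.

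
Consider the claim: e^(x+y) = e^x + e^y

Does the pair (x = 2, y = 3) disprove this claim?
Yes

Substituting x = 2, y = 3:
LHS = e^(2+3) = e^5 ≈ 148.4
RHS = e^2 + e^3 ≈ 27.47

Since LHS ≠ RHS, this pair disproves the claim.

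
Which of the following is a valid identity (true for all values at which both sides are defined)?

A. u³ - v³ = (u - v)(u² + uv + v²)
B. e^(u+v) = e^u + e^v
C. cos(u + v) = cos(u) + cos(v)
A

A: holds — e.g. at (3, 5), both sides equal -98.
B: fails at (4, 4) — LHS = e^8 ≈ 2981, RHS = 2·e^4 ≈ 109.2.
C: fails at (0, 1) — LHS = cos(1) ≈ 0.5403, RHS = cos(1) + 1 ≈ 1.54.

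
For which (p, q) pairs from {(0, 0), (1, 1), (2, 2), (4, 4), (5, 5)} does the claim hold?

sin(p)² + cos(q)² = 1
All pairs

Testing each pair:
(0, 0): LHS = 1, RHS = 1 → holds
(1, 1): LHS = cos(1)² + sin(1)² = 1, RHS = 1 → holds
(2, 2): LHS = cos(2)² + sin(2)² = 1, RHS = 1 → holds
(4, 4): LHS = cos(4)² + sin(4)² = 1, RHS = 1 → holds
(5, 5): LHS = cos(5)² + sin(5)² = 1, RHS = 1 → holds

Every pair satisfies the claim.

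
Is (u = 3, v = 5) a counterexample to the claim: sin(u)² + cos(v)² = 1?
Yes

Substituting u = 3, v = 5:
LHS = sin(3)² + cos(5)² ≈ 0.1004
RHS = 1

Since LHS ≠ RHS, this pair disproves the claim.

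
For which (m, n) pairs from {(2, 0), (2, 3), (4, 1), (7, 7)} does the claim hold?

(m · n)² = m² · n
(2, 0), (4, 1)

Testing each pair:
(2, 0): LHS = 0, RHS = 0 → holds
(2, 3): LHS = 36, RHS = 12 → fails
(4, 1): LHS = 16, RHS = 16 → holds
(7, 7): LHS = 2401, RHS = 343 → fails

2 of 4 pairs satisfy the claim.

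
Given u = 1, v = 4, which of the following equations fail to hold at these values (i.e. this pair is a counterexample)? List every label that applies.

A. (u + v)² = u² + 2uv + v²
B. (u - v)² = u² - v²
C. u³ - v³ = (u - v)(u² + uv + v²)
B

Evaluating each claim at the given values:
A. LHS = 25, RHS = 25 → holds here (LHS = RHS)
B. LHS = 9, RHS = -15 → fails here (LHS ≠ RHS)
C. LHS = -63, RHS = -63 → holds here (LHS = RHS)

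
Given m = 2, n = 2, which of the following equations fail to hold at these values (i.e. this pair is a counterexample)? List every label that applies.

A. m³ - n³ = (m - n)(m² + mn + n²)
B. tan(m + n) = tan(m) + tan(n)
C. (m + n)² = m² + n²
B, C

Evaluating each claim at the given values:
A. LHS = 0, RHS = 0 → holds here (LHS = RHS)
B. LHS = tan(4) ≈ 1.158, RHS = 2·tan(2) ≈ -4.37 → fails here (LHS ≠ RHS)
C. LHS = 16, RHS = 8 → fails here (LHS ≠ RHS)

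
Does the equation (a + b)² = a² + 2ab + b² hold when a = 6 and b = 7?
Substituting a = 6, b = 7:

LHS = (6 + 7)² = 169
RHS = 6² + 2·6·7 + 7² = 169

LHS = RHS, so the equation holds at this point.

Answer: Holds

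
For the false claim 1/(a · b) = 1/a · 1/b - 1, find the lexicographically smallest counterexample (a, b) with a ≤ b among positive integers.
(a, b) = (1, 1)

Substituting (1, 1) into the claim:
LHS = 1/(1 · 1) = 1
RHS = 1/1 · 1/1 - 1 = 0

Since LHS ≠ RHS, this pair disproves the claim, and no lexicographically smaller pair (a ≤ b, positive integers) does.

For instance (4, 6) is also a counterexample (LHS = 1/24, RHS = -23/24), but it's lexicographically larger.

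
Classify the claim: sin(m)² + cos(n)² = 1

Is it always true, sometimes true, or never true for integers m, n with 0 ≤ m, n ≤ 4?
Sometimes true

It holds at (m, n) = (3, 3) (both sides equal 1), but fails at (m, n) = (0, 2) (LHS = cos(2)² ≈ 0.1732, RHS = 1).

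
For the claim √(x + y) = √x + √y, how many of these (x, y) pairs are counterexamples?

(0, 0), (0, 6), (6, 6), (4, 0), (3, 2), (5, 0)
Testing each pair:
(0, 0): LHS = 0, RHS = 0 → satisfies claim
(0, 6): LHS = √(6) ≈ 2.449, RHS = √(6) ≈ 2.449 → satisfies claim
(6, 6): LHS = 2·√(3) ≈ 3.464, RHS = 2·√(6) ≈ 4.899 → counterexample
(4, 0): LHS = 2, RHS = 2 → satisfies claim
(3, 2): LHS = √(5) ≈ 2.236, RHS = √(2) + √(3) ≈ 3.146 → counterexample
(5, 0): LHS = √(5) ≈ 2.236, RHS = √(5) ≈ 2.236 → satisfies claim

That makes 2 counterexamples.

Answer: 2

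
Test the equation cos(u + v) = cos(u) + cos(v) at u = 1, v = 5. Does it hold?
Substituting u = 1, v = 5:

LHS = cos(1 + 5) = cos(6) ≈ 0.9602
RHS = cos(1) + cos(5) ≈ 0.824

LHS ≠ RHS, so the equation does not hold at this point.

Answer: Fails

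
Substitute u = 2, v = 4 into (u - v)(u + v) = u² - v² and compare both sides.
LHS = (2 - 4)(2 + 4) = -12
RHS = 2² - 4² = -12

LHS = RHS: the two sides agree.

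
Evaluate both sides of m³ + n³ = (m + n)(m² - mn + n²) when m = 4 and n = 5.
LHS = 4³ + 5³ = 189
RHS = (4 + 5)(4² - 4·5 + 5²) = 189

LHS = RHS: the two sides agree.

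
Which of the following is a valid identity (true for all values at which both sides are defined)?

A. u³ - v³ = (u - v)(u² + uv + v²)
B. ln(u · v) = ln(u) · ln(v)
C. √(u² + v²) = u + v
A: holds — e.g. at (3, 3), both sides equal 0.
B: fails at (1, 5) — LHS = ln(5) ≈ 1.609, RHS = 0.
C: fails at (2, 5) — LHS = √(29) ≈ 5.385, RHS = 7.

Answer: A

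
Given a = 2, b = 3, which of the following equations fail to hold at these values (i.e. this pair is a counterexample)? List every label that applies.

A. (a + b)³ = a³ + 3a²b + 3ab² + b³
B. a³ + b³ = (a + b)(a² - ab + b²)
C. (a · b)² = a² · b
C

Evaluating each claim at the given values:
A. LHS = 125, RHS = 125 → holds here (LHS = RHS)
B. LHS = 35, RHS = 35 → holds here (LHS = RHS)
C. LHS = 36, RHS = 12 → fails here (LHS ≠ RHS)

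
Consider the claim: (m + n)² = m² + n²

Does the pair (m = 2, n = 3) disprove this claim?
Substituting m = 2, n = 3:
LHS = (2 + 3)² = 25
RHS = 2² + 3² = 13

Since LHS ≠ RHS, this pair disproves the claim.

Answer: Yes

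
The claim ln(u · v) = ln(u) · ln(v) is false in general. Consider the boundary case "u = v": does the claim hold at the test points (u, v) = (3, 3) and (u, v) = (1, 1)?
At (3, 3): LHS = ln(9) ≈ 2.197 ≠ RHS = ln(3)² ≈ 1.207
At (1, 1): LHS = 0, RHS = 0 → equal

Answer: Only at (1, 1)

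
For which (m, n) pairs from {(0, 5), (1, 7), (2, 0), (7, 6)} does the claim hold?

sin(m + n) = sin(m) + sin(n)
Testing each pair:
(0, 5): LHS = sin(5) ≈ -0.9589, RHS = sin(5) ≈ -0.9589 → holds
(1, 7): LHS = sin(8) ≈ 0.9894, RHS = sin(7) + sin(1) ≈ 1.498 → fails
(2, 0): LHS = sin(2) ≈ 0.9093, RHS = sin(2) ≈ 0.9093 → holds
(7, 6): LHS = sin(13) ≈ 0.4202, RHS = sin(6) + sin(7) ≈ 0.3776 → fails

2 of 4 pairs satisfy the claim.

Answer: (0, 5), (2, 0)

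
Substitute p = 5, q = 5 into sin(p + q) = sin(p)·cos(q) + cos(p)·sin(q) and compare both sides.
LHS = sin(5 + 5) = sin(10) ≈ -0.544
RHS = sin(5)·cos(5) + cos(5)·sin(5) = 2·sin(5)·cos(5) ≈ -0.544

LHS = RHS: the two sides agree.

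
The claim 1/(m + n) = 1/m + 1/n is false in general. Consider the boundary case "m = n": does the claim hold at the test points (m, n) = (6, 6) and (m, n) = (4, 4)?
No, fails at both test points

At (6, 6): LHS = 1/12 ≠ RHS = 1/3
At (4, 4): LHS = 1/8 ≠ RHS = 1/2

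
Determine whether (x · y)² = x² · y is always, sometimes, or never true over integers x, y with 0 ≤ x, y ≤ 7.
Sometimes true

It holds at (x, y) = (1, 1) (both sides equal 1), but fails at (x, y) = (7, 4) (LHS = 784, RHS = 196).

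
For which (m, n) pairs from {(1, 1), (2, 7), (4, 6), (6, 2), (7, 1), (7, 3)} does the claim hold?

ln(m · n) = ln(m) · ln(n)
(1, 1)

Testing each pair:
(1, 1): LHS = 0, RHS = 0 → holds
(2, 7): LHS = ln(14) ≈ 2.639, RHS = ln(2)·ln(7) ≈ 1.349 → fails
(4, 6): LHS = ln(24) ≈ 3.178, RHS = ln(4)·ln(6) ≈ 2.484 → fails
(6, 2): LHS = ln(12) ≈ 2.485, RHS = ln(2)·ln(6) ≈ 1.242 → fails
(7, 1): LHS = ln(7) ≈ 1.946, RHS = 0 → fails
(7, 3): LHS = ln(21) ≈ 3.045, RHS = ln(3)·ln(7) ≈ 2.138 → fails

1 of 6 pairs satisfies the claim.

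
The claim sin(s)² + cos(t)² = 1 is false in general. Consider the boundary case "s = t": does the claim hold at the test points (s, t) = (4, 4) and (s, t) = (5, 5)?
At (4, 4): LHS = cos(4)² + sin(4)² = 1, RHS = 1 → equal
At (5, 5): LHS = cos(5)² + sin(5)² = 1, RHS = 1 → equal

So the claim does hold at both of these boundary points, even though it is not an identity.

Answer: Yes, holds at both test points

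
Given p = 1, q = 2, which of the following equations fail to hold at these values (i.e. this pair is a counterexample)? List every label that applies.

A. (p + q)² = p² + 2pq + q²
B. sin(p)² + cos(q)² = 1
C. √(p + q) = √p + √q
Evaluating each claim at the given values:
A. LHS = 9, RHS = 9 → holds here (LHS = RHS)
B. LHS = cos(2)² + sin(1)² ≈ 0.8813, RHS = 1 → fails here (LHS ≠ RHS)
C. LHS = √(3) ≈ 1.732, RHS = 1 + √(2) ≈ 2.414 → fails here (LHS ≠ RHS)

Answer: B, C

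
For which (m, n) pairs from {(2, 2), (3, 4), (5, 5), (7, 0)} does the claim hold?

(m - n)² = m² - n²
(2, 2), (5, 5), (7, 0)

Testing each pair:
(2, 2): LHS = 0, RHS = 0 → holds
(3, 4): LHS = 1, RHS = -7 → fails
(5, 5): LHS = 0, RHS = 0 → holds
(7, 0): LHS = 49, RHS = 49 → holds

3 of 4 pairs satisfy the claim.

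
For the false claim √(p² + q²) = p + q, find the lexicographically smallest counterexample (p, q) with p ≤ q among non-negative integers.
(p, q) = (1, 1)

At (0, 0): both sides equal 0, so it holds there.
At (0, 3): both sides equal 3, so it holds there.

Substituting (1, 1) into the claim:
LHS = √(1² + 1²) = √(2) ≈ 1.414
RHS = 1 + 1 = 2

Since LHS ≠ RHS, this pair disproves the claim, and no lexicographically smaller pair (p ≤ q, non-negative integers) does.

For instance (6, 7) is also a counterexample (LHS = √(85) ≈ 9.22, RHS = 13), but it's lexicographically larger.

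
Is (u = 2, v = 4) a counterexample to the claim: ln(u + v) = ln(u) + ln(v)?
Yes

Substituting u = 2, v = 4:
LHS = ln(2 + 4) = ln(6) ≈ 1.792
RHS = ln(2) + ln(4) ≈ 2.079

Since LHS ≠ RHS, this pair disproves the claim.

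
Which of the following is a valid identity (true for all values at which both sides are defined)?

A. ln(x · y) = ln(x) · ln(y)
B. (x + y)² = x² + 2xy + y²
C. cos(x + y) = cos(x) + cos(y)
A: fails at (2, 4) — LHS = ln(8) ≈ 2.079, RHS = ln(2)·ln(4) ≈ 0.9609.
B: holds — e.g. at (1, 1), both sides equal 4.
C: fails at (6, 7) — LHS = cos(13) ≈ 0.9074, RHS = cos(7) + cos(6) ≈ 1.714.

Answer: B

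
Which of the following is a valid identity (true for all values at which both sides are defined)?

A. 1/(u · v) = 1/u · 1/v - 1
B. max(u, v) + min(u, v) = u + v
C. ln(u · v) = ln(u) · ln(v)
A: fails at (1, 4) — LHS = 1/4, RHS = -3/4.
B: holds — e.g. at (4, 5), both sides equal 9.
C: fails at (3, 5) — LHS = ln(15) ≈ 2.708, RHS = ln(3)·ln(5) ≈ 1.768.

Answer: B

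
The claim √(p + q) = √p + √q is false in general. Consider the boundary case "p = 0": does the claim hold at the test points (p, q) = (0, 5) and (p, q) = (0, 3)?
Yes, holds at both test points

At (0, 5): LHS = √(5) ≈ 2.236, RHS = √(5) ≈ 2.236 → equal
At (0, 3): LHS = √(3) ≈ 1.732, RHS = √(3) ≈ 1.732 → equal

So the claim does hold at both of these boundary points, even though it is not an identity.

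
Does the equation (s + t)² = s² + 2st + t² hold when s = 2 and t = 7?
Substituting s = 2, t = 7:

LHS = (2 + 7)² = 81
RHS = 2² + 2·2·7 + 7² = 81

LHS = RHS, so the equation holds at this point.

Answer: Holds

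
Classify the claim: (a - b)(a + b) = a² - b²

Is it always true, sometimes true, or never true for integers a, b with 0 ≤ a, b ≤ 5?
The identity holds for every pair in the range. For instance at (a, b) = (2, 2): both sides equal 0.

Answer: Always true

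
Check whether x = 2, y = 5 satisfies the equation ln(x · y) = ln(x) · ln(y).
Substituting x = 2, y = 5:

LHS = ln(2 · 5) = ln(10) ≈ 2.303
RHS = ln(2) · ln(5) ≈ 1.116

LHS ≠ RHS, so the equation does not hold at this point.

Answer: Fails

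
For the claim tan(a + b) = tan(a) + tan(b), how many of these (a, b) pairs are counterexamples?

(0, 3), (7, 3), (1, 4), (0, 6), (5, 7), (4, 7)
4

Testing each pair:
(0, 3): LHS = tan(3) ≈ -0.1425, RHS = tan(3) ≈ -0.1425 → satisfies claim
(7, 3): LHS = tan(10) ≈ 0.6484, RHS = tan(3) + tan(7) ≈ 0.7289 → counterexample
(1, 4): LHS = tan(5) ≈ -3.381, RHS = tan(4) + tan(1) ≈ 2.715 → counterexample
(0, 6): LHS = tan(6) ≈ -0.291, RHS = tan(6) ≈ -0.291 → satisfies claim
(5, 7): LHS = tan(12) ≈ -0.6359, RHS = tan(5) + tan(7) ≈ -2.509 → counterexample
(4, 7): LHS = tan(11) ≈ -226, RHS = tan(7) + tan(4) ≈ 2.029 → counterexample

That makes 4 counterexamples.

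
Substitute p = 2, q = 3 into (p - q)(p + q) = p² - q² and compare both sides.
LHS = (2 - 3)(2 + 3) = -5
RHS = 2² - 3² = -5

LHS = RHS: the two sides agree.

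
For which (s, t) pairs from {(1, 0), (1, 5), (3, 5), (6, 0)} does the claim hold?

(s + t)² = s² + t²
Testing each pair:
(1, 0): LHS = 1, RHS = 1 → holds
(1, 5): LHS = 36, RHS = 26 → fails
(3, 5): LHS = 64, RHS = 34 → fails
(6, 0): LHS = 36, RHS = 36 → holds

2 of 4 pairs satisfy the claim.

Answer: (1, 0), (6, 0)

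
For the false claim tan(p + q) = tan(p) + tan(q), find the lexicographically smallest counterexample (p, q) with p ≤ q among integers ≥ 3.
Substituting (3, 3) into the claim:
LHS = tan(3 + 3) = tan(6) ≈ -0.291
RHS = tan(3) + tan(3) = 2·tan(3) ≈ -0.2851

Since LHS ≠ RHS, this pair disproves the claim, and no lexicographically smaller pair (p ≤ q, integers ≥ 3) does.

For instance (3, 5) is also a counterexample (LHS = tan(8) ≈ -6.8, RHS = tan(5) + tan(3) ≈ -3.523), but it's lexicographically larger.

Answer: (p, q) = (3, 3)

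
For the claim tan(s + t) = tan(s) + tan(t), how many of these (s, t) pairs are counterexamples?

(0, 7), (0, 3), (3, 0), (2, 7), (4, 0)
Testing each pair:
(0, 7): LHS = tan(7) ≈ 0.8714, RHS = tan(7) ≈ 0.8714 → satisfies claim
(0, 3): LHS = tan(3) ≈ -0.1425, RHS = tan(3) ≈ -0.1425 → satisfies claim
(3, 0): LHS = tan(3) ≈ -0.1425, RHS = tan(3) ≈ -0.1425 → satisfies claim
(2, 7): LHS = tan(9) ≈ -0.4523, RHS = tan(2) + tan(7) ≈ -1.314 → counterexample
(4, 0): LHS = tan(4) ≈ 1.158, RHS = tan(4) ≈ 1.158 → satisfies claim

That makes 1 counterexample.

Answer: 1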